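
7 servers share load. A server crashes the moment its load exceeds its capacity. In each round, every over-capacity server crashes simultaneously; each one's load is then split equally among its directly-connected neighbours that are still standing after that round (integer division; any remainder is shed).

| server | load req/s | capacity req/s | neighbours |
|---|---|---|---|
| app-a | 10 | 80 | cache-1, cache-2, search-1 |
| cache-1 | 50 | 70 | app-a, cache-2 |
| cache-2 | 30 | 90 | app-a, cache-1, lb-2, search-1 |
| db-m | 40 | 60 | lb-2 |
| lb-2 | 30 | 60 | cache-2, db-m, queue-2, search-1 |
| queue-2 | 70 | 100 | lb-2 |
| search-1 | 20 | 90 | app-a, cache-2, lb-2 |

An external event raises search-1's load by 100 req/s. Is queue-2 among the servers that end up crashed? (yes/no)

no

Round 1 — search-1 at 120 > 90. search-1 crashes.
  search-1 sheds 120 req/s to app-a, cache-2, lb-2: 40 each.
    app-a: 10+40 = 50 ≤ 80
    cache-2: 30+40 = 70 ≤ 90
    lb-2: 30+40 = 70 > 60
Round 2 — lb-2 crashes.
  lb-2 sheds 70 req/s to cache-2, db-m, queue-2: 23 each (1 lost).
    cache-2: 70+23 = 93 > 90
    db-m: 40+23 = 63 > 60
    queue-2: 70+23 = 93 ≤ 100
Round 3 — cache-2, db-m crash.
  cache-2 sheds 93 req/s to app-a, cache-1: 46 each (1 lost).
    app-a: 50+46 = 96 > 80
    cache-1: 50+46 = 96 > 70
  db-m sheds 63 req/s: no online neighbours, lost.
Round 4 — app-a, cache-1 crash.
  app-a sheds 96 req/s: no online neighbours, lost.
  cache-1 sheds 96 req/s: no online neighbours, lost.
No further crashes.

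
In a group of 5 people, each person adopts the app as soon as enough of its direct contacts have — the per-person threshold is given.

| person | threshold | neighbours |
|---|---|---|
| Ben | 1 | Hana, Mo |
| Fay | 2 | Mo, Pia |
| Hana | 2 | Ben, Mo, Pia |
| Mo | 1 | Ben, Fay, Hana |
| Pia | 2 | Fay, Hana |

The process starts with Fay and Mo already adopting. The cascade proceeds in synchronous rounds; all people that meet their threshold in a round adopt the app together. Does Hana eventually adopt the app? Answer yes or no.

Round 1 — Fay, Mo adopt the app (initial).
Round 2 — checking thresholds:
  Ben: 1 of 2 neighbours ≥ 1, adopts the app.
  Hana: 1 of 3 neighbours < 2, holds.
  Pia: 1 of 2 neighbours < 2, holds.
Round 3 — checking thresholds:
  Hana: 2 of 3 neighbours ≥ 2, adopts the app.
  Pia: 1 of 2 neighbours < 2, holds.
Round 4 — checking thresholds:
  Pia: 2 of 2 neighbours ≥ 2, adopts the app.
Round 5 — no new adoptions; cascade stops.

yes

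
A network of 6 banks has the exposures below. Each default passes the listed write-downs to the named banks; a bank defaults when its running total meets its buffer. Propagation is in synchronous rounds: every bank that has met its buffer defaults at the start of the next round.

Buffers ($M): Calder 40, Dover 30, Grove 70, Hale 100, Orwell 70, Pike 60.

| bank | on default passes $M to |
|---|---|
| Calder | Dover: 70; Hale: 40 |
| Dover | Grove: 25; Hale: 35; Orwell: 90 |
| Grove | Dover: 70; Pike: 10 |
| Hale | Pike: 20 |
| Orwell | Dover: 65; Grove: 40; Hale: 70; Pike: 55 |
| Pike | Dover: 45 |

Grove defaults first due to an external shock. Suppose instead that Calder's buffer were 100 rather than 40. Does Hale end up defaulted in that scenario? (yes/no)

yes

With Calder's buffer at 100:
Round 1 — Grove defaults (initial).
  Dover: +70 → 70 ≥ 30
  Pike: +10 → 10 < 60
Round 2 — Dover defaults.
  Hale: +35 → 35 < 100
  Orwell: +90 → 90 ≥ 70
Round 3 — Orwell defaults.
  Hale: +70 → 105 ≥ 100
  Pike: +55 → 65 ≥ 60
Round 4 — Hale, Pike default.
No further defaults.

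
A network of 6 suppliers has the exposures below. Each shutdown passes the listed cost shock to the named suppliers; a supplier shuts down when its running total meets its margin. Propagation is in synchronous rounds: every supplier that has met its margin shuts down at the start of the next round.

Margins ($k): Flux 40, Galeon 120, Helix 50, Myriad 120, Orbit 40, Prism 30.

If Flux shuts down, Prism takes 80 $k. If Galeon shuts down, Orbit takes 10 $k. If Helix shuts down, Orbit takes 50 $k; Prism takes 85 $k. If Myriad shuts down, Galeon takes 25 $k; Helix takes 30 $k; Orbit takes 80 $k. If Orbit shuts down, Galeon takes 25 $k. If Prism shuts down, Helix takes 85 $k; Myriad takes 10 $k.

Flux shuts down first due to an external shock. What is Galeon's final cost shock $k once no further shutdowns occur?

25

Round 1 — Flux shuts down (initial).
  Prism: +80 → 80 ≥ 30
Round 2 — Prism shuts down.
  Helix: +85 → 85 ≥ 50
  Myriad: +10 → 10 < 120
Round 3 — Helix shuts down.
  Orbit: +50 → 50 ≥ 40
Round 4 — Orbit shuts down.
  Galeon: +25 → 25 < 120
No further shutdowns.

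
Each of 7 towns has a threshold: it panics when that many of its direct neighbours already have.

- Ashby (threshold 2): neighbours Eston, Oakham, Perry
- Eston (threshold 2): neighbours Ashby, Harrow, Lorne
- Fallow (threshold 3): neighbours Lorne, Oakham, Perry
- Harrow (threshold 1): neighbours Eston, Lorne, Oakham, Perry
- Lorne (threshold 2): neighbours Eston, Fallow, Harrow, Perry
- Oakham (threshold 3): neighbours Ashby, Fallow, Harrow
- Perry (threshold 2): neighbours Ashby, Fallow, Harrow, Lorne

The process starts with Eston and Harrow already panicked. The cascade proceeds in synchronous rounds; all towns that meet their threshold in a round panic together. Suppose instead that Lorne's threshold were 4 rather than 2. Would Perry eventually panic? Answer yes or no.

no

With Lorne's threshold at 4:
Round 1 — Eston, Harrow panic (initial).
Round 2 — no new panics; cascade stops.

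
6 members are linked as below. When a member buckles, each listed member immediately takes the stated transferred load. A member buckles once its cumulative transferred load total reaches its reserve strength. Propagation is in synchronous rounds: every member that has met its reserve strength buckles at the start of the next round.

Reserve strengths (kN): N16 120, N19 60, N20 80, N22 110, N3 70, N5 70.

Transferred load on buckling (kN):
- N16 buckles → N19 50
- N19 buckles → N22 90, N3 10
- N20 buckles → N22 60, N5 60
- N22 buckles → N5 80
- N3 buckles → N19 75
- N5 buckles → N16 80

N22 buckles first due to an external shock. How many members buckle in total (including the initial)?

Round 1 — N22 buckles (initial).
  N5: +80 → 80 ≥ 70
Round 2 — N5 buckles.
  N16: +80 → 80 < 120
No further bucklings.

2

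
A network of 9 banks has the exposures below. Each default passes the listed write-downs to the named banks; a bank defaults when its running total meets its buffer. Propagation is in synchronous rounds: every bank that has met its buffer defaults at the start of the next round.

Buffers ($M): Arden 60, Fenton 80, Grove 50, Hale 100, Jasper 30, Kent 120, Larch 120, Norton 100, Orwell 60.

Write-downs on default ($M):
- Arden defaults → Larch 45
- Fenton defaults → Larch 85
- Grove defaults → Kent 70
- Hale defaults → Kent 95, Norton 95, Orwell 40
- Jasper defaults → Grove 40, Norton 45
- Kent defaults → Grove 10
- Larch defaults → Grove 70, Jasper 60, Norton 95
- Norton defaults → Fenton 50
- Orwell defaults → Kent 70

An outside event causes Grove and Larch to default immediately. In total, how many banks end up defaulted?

4

Round 1 — Grove, Larch default (initial).
  Jasper: +60 → 60 ≥ 30
  Kent: +70 → 70 < 120
  Norton: +95 → 95 < 100
Round 2 — Jasper defaults.
  Norton: +45 → 140 ≥ 100
Round 3 — Norton defaults.
  Fenton: +50 → 50 < 80
No further defaults.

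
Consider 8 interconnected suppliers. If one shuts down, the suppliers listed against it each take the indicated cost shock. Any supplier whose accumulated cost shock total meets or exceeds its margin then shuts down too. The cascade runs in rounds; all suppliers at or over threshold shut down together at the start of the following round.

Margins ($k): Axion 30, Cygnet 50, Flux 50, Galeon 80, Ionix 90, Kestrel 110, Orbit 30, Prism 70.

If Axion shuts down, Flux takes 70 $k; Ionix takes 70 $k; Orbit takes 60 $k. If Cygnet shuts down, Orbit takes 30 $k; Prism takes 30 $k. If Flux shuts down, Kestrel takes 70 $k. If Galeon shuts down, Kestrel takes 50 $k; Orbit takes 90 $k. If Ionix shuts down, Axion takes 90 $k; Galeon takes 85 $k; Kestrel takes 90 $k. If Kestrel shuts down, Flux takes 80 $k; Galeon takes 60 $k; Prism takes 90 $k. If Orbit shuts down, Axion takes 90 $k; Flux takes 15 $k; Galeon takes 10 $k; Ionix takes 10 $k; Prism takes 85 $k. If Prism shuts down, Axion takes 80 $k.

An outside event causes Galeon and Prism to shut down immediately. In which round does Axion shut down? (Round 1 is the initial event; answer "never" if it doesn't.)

Round 1 — Galeon, Prism shut down (initial).
  Axion: +80 → 80 ≥ 30
  Kestrel: +50 → 50 < 110
  Orbit: +90 → 90 ≥ 30
Round 2 — Axion, Orbit shut down.
  Flux: +70+15 → 85 ≥ 50
  Ionix: +70+10 → 80 < 90
Round 3 — Flux shuts down.
  Kestrel: +70 → 120 ≥ 110
Round 4 — Kestrel shuts down.
No further shutdowns.

2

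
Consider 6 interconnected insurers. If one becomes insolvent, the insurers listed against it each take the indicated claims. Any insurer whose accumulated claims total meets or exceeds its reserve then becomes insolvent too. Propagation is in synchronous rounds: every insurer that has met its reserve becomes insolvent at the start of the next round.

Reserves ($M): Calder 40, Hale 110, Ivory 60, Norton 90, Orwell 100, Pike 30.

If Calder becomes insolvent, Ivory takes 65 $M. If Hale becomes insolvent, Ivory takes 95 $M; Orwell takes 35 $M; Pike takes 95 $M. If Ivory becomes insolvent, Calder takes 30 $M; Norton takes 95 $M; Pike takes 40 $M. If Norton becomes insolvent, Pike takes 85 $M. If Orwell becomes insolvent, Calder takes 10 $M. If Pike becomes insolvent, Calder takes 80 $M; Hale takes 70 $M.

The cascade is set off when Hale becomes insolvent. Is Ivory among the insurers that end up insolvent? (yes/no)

yes

Round 1 — Hale becomes insolvent (initial).
  Ivory: +95 → 95 ≥ 60
  Orwell: +35 → 35 < 100
  Pike: +95 → 95 ≥ 30
Round 2 — Ivory, Pike become insolvent.
  Calder: +30+80 → 110 ≥ 40
  Norton: +95 → 95 ≥ 90
Round 3 — Calder, Norton become insolvent.
No further insolvencies.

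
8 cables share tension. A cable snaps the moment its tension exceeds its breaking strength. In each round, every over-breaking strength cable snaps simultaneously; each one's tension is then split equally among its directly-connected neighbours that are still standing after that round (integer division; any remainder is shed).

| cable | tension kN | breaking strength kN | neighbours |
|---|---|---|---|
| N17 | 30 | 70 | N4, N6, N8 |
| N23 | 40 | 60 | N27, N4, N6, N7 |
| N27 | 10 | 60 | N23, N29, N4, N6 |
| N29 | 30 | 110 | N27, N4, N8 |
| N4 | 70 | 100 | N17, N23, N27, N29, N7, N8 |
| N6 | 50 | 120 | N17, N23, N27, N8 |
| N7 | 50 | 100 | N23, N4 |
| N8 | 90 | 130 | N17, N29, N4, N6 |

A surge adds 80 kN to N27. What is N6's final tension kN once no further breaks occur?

92

Round 1 — N27 at 90 > 60. N27 snaps.
  N27 sheds 90 kN to N23, N29, N4, N6: 22 each (2 lost).
    N23: 40+22 = 62 > 60
    N29: 30+22 = 52 ≤ 110
    N4: 70+22 = 92 ≤ 100
    N6: 50+22 = 72 ≤ 120
Round 2 — N23 snaps.
  N23 sheds 62 kN to N4, N6, N7: 20 each (2 lost).
    N4: 92+20 = 112 > 100
    N6: 72+20 = 92 ≤ 120
    N7: 50+20 = 70 ≤ 100
Round 3 — N4 snaps.
  N4 sheds 112 kN to N17, N29, N7, N8: 28 each.
    N17: 30+28 = 58 ≤ 70
    N29: 52+28 = 80 ≤ 110
    N7: 70+28 = 98 ≤ 100
    N8: 90+28 = 118 ≤ 130
No further breaks.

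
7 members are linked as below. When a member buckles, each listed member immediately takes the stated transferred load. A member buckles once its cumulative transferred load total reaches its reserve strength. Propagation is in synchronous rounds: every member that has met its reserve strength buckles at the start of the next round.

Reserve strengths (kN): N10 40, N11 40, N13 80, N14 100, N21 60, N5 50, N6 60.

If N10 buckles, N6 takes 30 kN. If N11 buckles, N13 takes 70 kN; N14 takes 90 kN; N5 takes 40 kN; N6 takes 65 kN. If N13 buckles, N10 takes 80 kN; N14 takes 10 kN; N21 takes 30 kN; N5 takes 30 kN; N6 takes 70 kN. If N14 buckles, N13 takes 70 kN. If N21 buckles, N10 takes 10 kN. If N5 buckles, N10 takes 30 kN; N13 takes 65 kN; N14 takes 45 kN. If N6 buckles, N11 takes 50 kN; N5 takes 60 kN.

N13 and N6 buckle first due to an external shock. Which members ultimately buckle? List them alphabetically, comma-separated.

N10, N11, N13, N14, N5, N6

Round 1 — N13, N6 buckle (initial).
  N10: +80 → 80 ≥ 40
  N11: +50 → 50 ≥ 40
  N14: +10 → 10 < 100
  N21: +30 → 30 < 60
  N5: +30+60 → 90 ≥ 50
Round 2 — N10, N11, N5 buckle.
  N14: +90+45 → 145 ≥ 100
Round 3 — N14 buckles.
No further bucklings.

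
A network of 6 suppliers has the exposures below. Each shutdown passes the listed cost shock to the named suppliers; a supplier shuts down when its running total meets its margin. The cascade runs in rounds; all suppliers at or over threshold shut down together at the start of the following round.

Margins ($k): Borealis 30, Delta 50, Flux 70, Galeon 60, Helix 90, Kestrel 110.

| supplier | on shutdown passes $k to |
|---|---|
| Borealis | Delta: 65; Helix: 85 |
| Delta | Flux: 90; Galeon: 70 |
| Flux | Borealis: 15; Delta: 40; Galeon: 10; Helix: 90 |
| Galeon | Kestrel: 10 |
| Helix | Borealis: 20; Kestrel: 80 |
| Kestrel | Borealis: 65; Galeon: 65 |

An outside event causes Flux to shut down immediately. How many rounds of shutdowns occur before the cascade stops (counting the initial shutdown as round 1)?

5

Round 1 — Flux shuts down (initial).
  Borealis: +15 → 15 < 30
  Delta: +40 → 40 < 50
  Galeon: +10 → 10 < 60
  Helix: +90 → 90 ≥ 90
Round 2 — Helix shuts down.
  Borealis: +20 → 35 ≥ 30
  Kestrel: +80 → 80 < 110
Round 3 — Borealis shuts down.
  Delta: +65 → 105 ≥ 50
Round 4 — Delta shuts down.
  Galeon: +70 → 80 ≥ 60
Round 5 — Galeon shuts down.
  Kestrel: +10 → 90 < 110
No further shutdowns.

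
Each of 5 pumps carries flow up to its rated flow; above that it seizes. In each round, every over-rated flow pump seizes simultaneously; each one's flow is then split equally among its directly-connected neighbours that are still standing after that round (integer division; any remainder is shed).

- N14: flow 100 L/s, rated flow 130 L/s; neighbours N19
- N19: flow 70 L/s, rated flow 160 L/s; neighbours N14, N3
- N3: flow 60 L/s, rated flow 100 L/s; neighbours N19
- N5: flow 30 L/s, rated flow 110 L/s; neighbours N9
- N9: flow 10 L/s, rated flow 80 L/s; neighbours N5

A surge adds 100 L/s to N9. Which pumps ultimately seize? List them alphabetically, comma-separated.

N5, N9

Round 1 — N9 at 110 > 80. N9 seizes.
  N9 sheds 110 L/s to N5: 110 each.
    N5: 30+110 = 140 > 110
Round 2 — N5 seizes.
  N5 sheds 140 L/s: no online neighbours, lost.
No further seizures.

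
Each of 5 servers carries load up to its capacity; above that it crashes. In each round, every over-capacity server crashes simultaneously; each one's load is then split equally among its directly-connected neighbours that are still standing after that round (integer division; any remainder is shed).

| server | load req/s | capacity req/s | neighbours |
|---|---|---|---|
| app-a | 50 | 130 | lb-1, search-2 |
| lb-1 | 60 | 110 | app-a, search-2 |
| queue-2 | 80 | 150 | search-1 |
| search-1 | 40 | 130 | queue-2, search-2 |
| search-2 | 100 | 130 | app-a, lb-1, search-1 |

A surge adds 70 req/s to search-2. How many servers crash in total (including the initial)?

3

Round 1 — search-2 at 170 > 130. search-2 crashes.
  search-2 sheds 170 req/s to app-a, lb-1, search-1: 56 each (2 lost).
    app-a: 50+56 = 106 ≤ 130
    lb-1: 60+56 = 116 > 110
    search-1: 40+56 = 96 ≤ 130
Round 2 — lb-1 crashes.
  lb-1 sheds 116 req/s to app-a: 116 each.
    app-a: 106+116 = 222 > 130
Round 3 — app-a crashes.
  app-a sheds 222 req/s: no online neighbours, lost.
No further crashes.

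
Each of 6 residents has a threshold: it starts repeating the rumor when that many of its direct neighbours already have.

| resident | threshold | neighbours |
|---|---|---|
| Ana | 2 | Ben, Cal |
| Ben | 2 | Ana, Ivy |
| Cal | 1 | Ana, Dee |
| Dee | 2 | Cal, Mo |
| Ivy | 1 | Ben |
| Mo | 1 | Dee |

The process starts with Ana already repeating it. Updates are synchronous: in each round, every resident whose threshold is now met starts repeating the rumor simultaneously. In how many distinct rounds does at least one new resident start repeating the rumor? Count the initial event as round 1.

2

Round 1 — Ana starts repeating the rumor (initial).
Round 2 — checking thresholds:
  Ben: 1 of 2 neighbours < 2, not yet.
  Cal: 1 of 2 neighbours ≥ 1, starts repeating the rumor.
Round 3 — no new spreads; cascade stops.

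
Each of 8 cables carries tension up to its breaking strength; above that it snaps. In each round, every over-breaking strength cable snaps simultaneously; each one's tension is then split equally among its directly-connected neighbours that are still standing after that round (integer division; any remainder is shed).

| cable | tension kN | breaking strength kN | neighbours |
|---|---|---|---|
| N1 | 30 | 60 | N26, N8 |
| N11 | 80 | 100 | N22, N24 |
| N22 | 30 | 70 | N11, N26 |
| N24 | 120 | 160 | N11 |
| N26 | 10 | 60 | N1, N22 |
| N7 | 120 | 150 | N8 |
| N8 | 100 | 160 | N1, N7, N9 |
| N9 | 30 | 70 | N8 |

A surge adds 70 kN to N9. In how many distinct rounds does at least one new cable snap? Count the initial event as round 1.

7

Round 1 — N9 at 100 > 70. N9 snaps.
  N9 sheds 100 kN to N8: 100 each.
    N8: 100+100 = 200 > 160
Round 2 — N8 snaps.
  N8 sheds 200 kN to N1, N7: 100 each.
    N1: 30+100 = 130 > 60
    N7: 120+100 = 220 > 150
Round 3 — N1, N7 snap.
  N1 sheds 130 kN to N26: 130 each.
    N26: 10+130 = 140 > 60
  N7 sheds 220 kN: no online neighbours, lost.
Round 4 — N26 snaps.
  N26 sheds 140 kN to N22: 140 each.
    N22: 30+140 = 170 > 70
Round 5 — N22 snaps.
  N22 sheds 170 kN to N11: 170 each.
    N11: 80+170 = 250 > 100
Round 6 — N11 snaps.
  N11 sheds 250 kN to N24: 250 each.
    N24: 120+250 = 370 > 160
Round 7 — N24 snaps.
  N24 sheds 370 kN: no online neighbours, lost.
No further breaks.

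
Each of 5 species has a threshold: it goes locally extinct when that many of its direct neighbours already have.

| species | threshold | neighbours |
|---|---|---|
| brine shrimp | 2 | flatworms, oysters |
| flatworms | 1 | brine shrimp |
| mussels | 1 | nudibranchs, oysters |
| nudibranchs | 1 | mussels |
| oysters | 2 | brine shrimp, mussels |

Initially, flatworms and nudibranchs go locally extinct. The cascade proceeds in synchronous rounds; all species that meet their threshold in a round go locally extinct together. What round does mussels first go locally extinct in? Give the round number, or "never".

2

Round 1 — flatworms, nudibranchs go locally extinct (initial).
Round 2 — checking thresholds:
  brine shrimp: 1 of 2 neighbours < 2, below threshold.
  mussels: 1 of 2 neighbours ≥ 1, goes locally extinct.
Round 3 — no new extinctions; cascade stops.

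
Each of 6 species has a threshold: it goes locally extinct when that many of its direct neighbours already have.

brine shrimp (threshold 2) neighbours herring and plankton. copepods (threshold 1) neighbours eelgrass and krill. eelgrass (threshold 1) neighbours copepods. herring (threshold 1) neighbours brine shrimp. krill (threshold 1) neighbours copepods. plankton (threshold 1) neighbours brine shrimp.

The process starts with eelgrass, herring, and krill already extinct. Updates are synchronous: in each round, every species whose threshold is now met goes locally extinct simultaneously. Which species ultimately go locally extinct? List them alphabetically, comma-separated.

Round 1 — eelgrass, herring, krill go locally extinct (initial).
Round 2 — checking thresholds:
  brine shrimp: 1 of 2 neighbours < 2, holds.
  copepods: 2 of 2 neighbours ≥ 1, goes locally extinct.
Round 3 — no new extinctions; cascade stops.

copepods, eelgrass, herring, krill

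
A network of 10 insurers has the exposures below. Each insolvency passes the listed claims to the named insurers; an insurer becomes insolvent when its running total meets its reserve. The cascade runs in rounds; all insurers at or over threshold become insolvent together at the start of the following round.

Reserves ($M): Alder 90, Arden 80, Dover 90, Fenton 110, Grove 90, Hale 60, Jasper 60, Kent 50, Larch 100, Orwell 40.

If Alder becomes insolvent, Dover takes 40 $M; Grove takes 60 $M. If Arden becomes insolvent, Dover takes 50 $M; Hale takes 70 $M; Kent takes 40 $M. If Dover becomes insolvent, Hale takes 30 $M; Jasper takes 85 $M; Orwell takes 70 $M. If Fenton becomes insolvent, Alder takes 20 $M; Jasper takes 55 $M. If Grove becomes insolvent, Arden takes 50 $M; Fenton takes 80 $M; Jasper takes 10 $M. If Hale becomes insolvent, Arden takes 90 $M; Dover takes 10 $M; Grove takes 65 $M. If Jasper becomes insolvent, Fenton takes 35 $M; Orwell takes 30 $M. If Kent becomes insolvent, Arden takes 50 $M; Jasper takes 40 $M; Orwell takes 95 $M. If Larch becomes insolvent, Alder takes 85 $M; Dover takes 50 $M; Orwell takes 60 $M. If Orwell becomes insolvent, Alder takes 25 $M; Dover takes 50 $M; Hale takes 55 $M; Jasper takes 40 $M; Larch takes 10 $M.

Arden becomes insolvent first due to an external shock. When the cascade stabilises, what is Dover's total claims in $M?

Round 1 — Arden becomes insolvent (initial).
  Dover: +50 → 50 < 90
  Hale: +70 → 70 ≥ 60
  Kent: +40 → 40 < 50
Round 2 — Hale becomes insolvent.
  Dover: +10 → 60 < 90
  Grove: +65 → 65 < 90
No further insolvencies.

60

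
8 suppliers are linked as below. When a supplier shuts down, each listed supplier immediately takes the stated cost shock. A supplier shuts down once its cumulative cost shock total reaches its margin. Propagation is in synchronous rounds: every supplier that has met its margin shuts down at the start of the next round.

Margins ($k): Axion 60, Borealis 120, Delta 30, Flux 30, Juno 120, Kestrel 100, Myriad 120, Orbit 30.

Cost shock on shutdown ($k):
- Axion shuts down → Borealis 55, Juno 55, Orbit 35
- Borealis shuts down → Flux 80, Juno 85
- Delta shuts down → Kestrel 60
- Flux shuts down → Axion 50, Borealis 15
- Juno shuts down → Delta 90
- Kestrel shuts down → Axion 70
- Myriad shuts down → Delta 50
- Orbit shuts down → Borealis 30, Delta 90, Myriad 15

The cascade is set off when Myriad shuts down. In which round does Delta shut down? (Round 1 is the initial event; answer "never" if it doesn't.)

Round 1 — Myriad shuts down (initial).
  Delta: +50 → 50 ≥ 30
Round 2 — Delta shuts down.
  Kestrel: +60 → 60 < 100
No further shutdowns.

2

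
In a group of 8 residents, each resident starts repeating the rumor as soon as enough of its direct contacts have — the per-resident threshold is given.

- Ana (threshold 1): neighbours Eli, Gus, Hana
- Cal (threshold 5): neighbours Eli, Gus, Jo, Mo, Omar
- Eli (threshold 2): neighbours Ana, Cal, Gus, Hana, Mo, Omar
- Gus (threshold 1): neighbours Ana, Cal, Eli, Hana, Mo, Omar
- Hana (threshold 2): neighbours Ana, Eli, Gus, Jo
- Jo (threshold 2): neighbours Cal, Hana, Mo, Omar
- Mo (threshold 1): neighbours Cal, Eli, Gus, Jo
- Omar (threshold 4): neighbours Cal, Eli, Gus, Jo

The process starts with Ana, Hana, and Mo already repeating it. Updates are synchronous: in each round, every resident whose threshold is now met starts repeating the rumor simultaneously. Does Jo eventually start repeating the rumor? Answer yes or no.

yes

Round 1 — Ana, Hana, Mo start repeating the rumor (initial).
Round 2 — checking thresholds:
  Cal: 1 of 5 neighbours < 5, not yet.
  Eli: 3 of 6 neighbours ≥ 2, starts repeating the rumor.
  Gus: 3 of 6 neighbours ≥ 1, starts repeating the rumor.
  Jo: 2 of 4 neighbours ≥ 2, starts repeating the rumor.
Round 3 — no new spreads; cascade stops.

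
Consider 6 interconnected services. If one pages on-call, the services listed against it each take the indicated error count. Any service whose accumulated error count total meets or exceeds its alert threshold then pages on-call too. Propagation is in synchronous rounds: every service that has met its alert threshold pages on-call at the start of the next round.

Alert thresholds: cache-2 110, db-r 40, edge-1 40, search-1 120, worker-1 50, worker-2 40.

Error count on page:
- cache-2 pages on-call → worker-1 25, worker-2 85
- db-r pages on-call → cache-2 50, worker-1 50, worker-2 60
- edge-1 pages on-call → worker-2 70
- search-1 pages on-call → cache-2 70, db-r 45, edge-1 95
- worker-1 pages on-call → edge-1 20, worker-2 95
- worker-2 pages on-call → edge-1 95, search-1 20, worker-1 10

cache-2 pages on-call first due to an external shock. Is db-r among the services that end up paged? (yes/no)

no

Round 1 — cache-2 pages on-call (initial).
  worker-1: +25 → 25 < 50
  worker-2: +85 → 85 ≥ 40
Round 2 — worker-2 pages on-call.
  edge-1: +95 → 95 ≥ 40
  search-1: +20 → 20 < 120
  worker-1: +10 → 35 < 50
Round 3 — edge-1 pages on-call.
No further pages.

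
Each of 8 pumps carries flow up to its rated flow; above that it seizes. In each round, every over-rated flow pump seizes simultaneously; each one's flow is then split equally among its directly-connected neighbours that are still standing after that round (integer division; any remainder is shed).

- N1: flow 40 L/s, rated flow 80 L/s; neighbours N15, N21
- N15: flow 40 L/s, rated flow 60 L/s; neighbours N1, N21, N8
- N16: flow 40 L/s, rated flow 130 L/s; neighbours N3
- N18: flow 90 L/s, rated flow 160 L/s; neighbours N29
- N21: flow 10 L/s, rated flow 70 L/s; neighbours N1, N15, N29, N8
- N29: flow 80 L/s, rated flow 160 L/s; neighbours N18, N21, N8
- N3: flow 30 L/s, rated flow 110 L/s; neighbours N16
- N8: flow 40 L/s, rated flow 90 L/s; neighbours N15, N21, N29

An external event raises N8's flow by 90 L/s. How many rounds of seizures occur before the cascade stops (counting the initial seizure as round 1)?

5

Round 1 — N8 at 130 > 90. N8 seizes.
  N8 sheds 130 L/s to N15, N21, N29: 43 each (1 lost).
    N15: 40+43 = 83 > 60
    N21: 10+43 = 53 ≤ 70
    N29: 80+43 = 123 ≤ 160
Round 2 — N15 seizes.
  N15 sheds 83 L/s to N1, N21: 41 each (1 lost).
    N1: 40+41 = 81 > 80
    N21: 53+41 = 94 > 70
Round 3 — N1, N21 seize.
  N1 sheds 81 L/s: no online neighbours, lost.
  N21 sheds 94 L/s to N29: 94 each.
    N29: 123+94 = 217 > 160
Round 4 — N29 seizes.
  N29 sheds 217 L/s to N18: 217 each.
    N18: 90+217 = 307 > 160
Round 5 — N18 seizes.
  N18 sheds 307 L/s: no online neighbours, lost.
No further seizures.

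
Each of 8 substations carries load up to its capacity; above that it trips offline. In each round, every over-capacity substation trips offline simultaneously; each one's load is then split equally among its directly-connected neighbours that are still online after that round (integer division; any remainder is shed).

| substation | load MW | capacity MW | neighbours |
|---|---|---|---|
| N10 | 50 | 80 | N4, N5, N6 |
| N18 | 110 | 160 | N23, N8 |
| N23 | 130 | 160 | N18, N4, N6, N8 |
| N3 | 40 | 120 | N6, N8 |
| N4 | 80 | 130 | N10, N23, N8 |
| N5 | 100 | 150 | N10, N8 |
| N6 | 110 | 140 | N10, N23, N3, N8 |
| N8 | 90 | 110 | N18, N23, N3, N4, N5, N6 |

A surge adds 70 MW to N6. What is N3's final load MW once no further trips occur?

Round 1 — N6 at 180 > 140. N6 trips offline.
  N6 sheds 180 MW to N10, N23, N3, N8: 45 each.
    N10: 50+45 = 95 > 80
    N23: 130+45 = 175 > 160
    N3: 40+45 = 85 ≤ 120
    N8: 90+45 = 135 > 110
Round 2 — N10, N23, N8 trip offline.
  N10 sheds 95 MW to N4, N5: 47 each (1 lost).
    N4: 80+47 = 127 ≤ 130
    N5: 100+47 = 147 ≤ 150
  N23 sheds 175 MW to N18, N4: 87 each (1 lost).
    N18: 110+87 = 197 > 160
    N4: 127+87 = 214 > 130
  N8 sheds 135 MW to N18, N3, N4, N5: 33 each (3 lost).
    N18: 197+33 = 230 > 160
    N3: 85+33 = 118 ≤ 120
    N4: 214+33 = 247 > 130
    N5: 147+33 = 180 > 150
Round 3 — N18, N4, N5 trip offline.
  N18 sheds 230 MW: no online neighbours, lost.
  N4 sheds 247 MW: no online neighbours, lost.
  N5 sheds 180 MW: no online neighbours, lost.
No further trips.

118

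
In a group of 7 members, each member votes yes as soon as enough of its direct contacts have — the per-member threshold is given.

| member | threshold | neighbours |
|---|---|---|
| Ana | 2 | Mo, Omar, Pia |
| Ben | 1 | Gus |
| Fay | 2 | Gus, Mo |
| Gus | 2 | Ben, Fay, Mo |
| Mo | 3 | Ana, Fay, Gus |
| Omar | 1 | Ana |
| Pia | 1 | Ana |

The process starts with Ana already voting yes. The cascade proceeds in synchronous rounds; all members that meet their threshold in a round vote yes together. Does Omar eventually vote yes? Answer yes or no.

Round 1 — Ana votes yes (initial).
Round 2 — checking thresholds:
  Mo: 1 of 3 neighbours < 3, below threshold.
  Omar: 1 of 1 neighbours ≥ 1, votes yes.
  Pia: 1 of 1 neighbours ≥ 1, votes yes.
Round 3 — no new yes votes; cascade stops.

yes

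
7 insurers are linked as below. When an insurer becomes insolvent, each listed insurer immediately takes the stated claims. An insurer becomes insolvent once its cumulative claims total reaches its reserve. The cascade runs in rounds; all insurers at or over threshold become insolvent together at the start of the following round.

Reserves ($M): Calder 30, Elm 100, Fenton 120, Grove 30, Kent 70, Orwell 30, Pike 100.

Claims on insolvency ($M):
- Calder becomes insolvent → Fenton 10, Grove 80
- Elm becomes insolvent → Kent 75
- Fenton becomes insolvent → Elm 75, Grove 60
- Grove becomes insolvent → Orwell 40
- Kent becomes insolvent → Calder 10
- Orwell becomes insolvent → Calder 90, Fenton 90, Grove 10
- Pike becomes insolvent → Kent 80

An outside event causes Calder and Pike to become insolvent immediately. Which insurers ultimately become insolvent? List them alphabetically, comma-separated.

Calder, Grove, Kent, Orwell, Pike

Round 1 — Calder, Pike become insolvent (initial).
  Fenton: +10 → 10 < 120
  Grove: +80 → 80 ≥ 30
  Kent: +80 → 80 ≥ 70
Round 2 — Grove, Kent become insolvent.
  Orwell: +40 → 40 ≥ 30
Round 3 — Orwell becomes insolvent.
  Fenton: +90 → 100 < 120
No further insolvencies.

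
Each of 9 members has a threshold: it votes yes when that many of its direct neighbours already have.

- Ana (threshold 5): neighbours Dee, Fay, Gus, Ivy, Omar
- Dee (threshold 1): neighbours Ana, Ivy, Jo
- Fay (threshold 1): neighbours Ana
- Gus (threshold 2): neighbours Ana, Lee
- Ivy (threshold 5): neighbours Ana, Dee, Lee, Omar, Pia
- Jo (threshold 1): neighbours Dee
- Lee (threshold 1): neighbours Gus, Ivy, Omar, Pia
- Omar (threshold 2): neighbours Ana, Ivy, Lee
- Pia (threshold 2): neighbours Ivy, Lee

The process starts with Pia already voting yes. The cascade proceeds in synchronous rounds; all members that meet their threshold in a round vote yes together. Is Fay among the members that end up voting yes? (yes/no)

Round 1 — Pia votes yes (initial).
Round 2 — checking thresholds:
  Ivy: 1 of 5 neighbours < 5, below threshold.
  Lee: 1 of 4 neighbours ≥ 1, votes yes.
Round 3 — no new yes votes; cascade stops.

no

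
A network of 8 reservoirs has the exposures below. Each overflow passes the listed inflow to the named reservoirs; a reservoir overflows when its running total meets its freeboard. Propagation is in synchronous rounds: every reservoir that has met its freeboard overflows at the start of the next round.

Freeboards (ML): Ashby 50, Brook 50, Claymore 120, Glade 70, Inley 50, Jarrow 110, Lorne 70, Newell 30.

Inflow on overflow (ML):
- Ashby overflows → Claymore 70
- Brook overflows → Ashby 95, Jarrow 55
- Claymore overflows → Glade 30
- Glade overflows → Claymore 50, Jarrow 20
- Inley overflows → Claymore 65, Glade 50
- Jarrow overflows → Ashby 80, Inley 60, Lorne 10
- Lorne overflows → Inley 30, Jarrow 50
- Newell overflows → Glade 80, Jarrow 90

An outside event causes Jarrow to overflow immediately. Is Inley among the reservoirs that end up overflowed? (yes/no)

Round 1 — Jarrow overflows (initial).
  Ashby: +80 → 80 ≥ 50
  Inley: +60 → 60 ≥ 50
  Lorne: +10 → 10 < 70
Round 2 — Ashby, Inley overflow.
  Claymore: +70+65 → 135 ≥ 120
  Glade: +50 → 50 < 70
Round 3 — Claymore overflows.
  Glade: +30 → 80 ≥ 70
Round 4 — Glade overflows.
No further overflows.

yes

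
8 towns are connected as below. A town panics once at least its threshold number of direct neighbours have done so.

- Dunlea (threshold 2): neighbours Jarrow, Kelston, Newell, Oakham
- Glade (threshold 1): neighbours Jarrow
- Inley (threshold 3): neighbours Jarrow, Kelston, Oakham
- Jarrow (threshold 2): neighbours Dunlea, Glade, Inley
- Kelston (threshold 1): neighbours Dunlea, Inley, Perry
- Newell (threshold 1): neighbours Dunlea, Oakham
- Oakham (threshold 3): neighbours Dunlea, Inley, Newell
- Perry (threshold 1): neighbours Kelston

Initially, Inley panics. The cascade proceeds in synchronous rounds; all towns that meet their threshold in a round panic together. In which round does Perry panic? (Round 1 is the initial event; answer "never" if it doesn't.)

Round 1 — Inley panics (initial).
Round 2 — checking thresholds:
  Jarrow: 1 of 3 neighbours < 2, below threshold.
  Kelston: 1 of 3 neighbours ≥ 1, panics.
  Oakham: 1 of 3 neighbours < 3, below threshold.
Round 3 — checking thresholds:
  Dunlea: 1 of 4 neighbours < 2, below threshold.
  Jarrow: 1 of 3 neighbours < 2, below threshold.
  Oakham: 1 of 3 neighbours < 3, below threshold.
  Perry: 1 of 1 neighbours ≥ 1, panics.
Round 4 — no new panics; cascade stops.

3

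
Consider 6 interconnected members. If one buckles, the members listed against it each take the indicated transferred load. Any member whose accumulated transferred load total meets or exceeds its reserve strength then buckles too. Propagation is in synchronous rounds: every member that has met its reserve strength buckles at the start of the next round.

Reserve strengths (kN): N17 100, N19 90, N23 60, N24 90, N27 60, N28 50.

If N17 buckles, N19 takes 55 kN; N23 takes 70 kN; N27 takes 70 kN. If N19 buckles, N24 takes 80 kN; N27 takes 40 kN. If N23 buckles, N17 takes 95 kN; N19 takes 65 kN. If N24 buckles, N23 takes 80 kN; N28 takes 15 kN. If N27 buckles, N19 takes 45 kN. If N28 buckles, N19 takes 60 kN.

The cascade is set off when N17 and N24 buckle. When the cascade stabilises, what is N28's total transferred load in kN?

Round 1 — N17, N24 buckle (initial).
  N19: +55 → 55 < 90
  N23: +70+80 → 150 ≥ 60
  N27: +70 → 70 ≥ 60
  N28: +15 → 15 < 50
Round 2 — N23, N27 buckle.
  N19: +65+45 → 165 ≥ 90
Round 3 — N19 buckles.
No further bucklings.

15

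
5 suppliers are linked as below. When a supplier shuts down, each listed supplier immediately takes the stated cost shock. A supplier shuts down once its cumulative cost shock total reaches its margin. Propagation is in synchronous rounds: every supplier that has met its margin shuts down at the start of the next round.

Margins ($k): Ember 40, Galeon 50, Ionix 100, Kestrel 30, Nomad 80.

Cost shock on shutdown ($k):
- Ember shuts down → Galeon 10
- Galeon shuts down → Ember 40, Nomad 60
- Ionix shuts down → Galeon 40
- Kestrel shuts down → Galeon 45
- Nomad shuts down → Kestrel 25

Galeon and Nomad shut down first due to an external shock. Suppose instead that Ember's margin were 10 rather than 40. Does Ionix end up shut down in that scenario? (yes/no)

With Ember's margin at 10:
Round 1 — Galeon, Nomad shut down (initial).
  Ember: +40 → 40 ≥ 10
  Kestrel: +25 → 25 < 30
Round 2 — Ember shuts down.
No further shutdowns.

no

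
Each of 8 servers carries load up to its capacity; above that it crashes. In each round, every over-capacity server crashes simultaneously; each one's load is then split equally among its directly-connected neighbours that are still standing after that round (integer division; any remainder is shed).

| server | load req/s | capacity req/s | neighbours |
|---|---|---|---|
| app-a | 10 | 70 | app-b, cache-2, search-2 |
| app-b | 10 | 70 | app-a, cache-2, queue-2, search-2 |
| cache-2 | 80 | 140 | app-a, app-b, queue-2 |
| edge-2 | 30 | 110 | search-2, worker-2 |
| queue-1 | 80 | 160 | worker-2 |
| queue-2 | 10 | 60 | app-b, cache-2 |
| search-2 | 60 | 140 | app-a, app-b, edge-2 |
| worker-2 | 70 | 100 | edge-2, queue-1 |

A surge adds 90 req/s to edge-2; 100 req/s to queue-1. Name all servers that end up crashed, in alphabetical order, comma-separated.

edge-2, queue-1, worker-2

Round 1 — edge-2 at 120 > 110; queue-1 at 180 > 160. edge-2, queue-1 crash.
  edge-2 sheds 120 req/s to search-2, worker-2: 60 each.
    search-2: 60+60 = 120 ≤ 140
    worker-2: 70+60 = 130 > 100
  queue-1 sheds 180 req/s to worker-2: 180 each.
    worker-2: 130+180 = 310 > 100
Round 2 — worker-2 crashes.
  worker-2 sheds 310 req/s: no online neighbours, lost.
No further crashes.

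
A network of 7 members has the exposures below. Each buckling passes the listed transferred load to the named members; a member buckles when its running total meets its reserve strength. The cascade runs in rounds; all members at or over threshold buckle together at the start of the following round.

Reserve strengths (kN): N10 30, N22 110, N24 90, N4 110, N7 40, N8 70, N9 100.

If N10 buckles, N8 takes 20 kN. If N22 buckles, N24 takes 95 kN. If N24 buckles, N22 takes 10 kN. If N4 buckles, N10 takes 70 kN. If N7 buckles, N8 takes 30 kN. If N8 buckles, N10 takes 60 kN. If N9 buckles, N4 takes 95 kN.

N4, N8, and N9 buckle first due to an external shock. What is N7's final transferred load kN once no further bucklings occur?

Round 1 — N4, N8, N9 buckle (initial).
  N10: +70+60 → 130 ≥ 30
Round 2 — N10 buckles.
No further bucklings.

0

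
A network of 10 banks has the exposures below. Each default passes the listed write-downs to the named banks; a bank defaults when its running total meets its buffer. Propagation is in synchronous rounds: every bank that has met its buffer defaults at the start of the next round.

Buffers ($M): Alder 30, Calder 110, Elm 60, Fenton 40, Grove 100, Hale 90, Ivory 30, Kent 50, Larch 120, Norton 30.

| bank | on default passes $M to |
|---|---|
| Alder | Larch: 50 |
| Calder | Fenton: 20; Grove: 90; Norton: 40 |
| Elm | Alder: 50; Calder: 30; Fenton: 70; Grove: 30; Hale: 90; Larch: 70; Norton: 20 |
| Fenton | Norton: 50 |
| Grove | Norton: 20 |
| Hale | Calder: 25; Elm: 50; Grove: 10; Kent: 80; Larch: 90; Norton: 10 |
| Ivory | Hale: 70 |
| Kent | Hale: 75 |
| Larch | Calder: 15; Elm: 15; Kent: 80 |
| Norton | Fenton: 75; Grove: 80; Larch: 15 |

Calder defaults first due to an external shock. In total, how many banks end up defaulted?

Round 1 — Calder defaults (initial).
  Fenton: +20 → 20 < 40
  Grove: +90 → 90 < 100
  Norton: +40 → 40 ≥ 30
Round 2 — Norton defaults.
  Fenton: +75 → 95 ≥ 40
  Grove: +80 → 170 ≥ 100
  Larch: +15 → 15 < 120
Round 3 — Fenton, Grove default.
No further defaults.

4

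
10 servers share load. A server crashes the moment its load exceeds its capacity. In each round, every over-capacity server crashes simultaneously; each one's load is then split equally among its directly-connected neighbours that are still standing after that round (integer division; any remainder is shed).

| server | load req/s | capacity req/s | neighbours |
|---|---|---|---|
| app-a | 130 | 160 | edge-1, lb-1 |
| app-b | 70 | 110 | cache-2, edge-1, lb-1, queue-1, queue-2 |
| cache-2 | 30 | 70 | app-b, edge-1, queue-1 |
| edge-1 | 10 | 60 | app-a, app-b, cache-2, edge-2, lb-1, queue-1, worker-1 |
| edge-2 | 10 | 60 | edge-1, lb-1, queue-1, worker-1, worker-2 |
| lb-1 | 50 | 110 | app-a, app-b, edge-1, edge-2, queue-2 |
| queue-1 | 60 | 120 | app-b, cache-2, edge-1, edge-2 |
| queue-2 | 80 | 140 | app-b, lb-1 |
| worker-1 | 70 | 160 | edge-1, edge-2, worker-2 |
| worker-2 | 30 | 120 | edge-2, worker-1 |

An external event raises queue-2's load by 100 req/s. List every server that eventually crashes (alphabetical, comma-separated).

Round 1 — queue-2 at 180 > 140. queue-2 crashes.
  queue-2 sheds 180 req/s to app-b, lb-1: 90 each.
    app-b: 70+90 = 160 > 110
    lb-1: 50+90 = 140 > 110
Round 2 — app-b, lb-1 crash.
  app-b sheds 160 req/s to cache-2, edge-1, queue-1: 53 each (1 lost).
    cache-2: 30+53 = 83 > 70
    edge-1: 10+53 = 63 > 60
    queue-1: 60+53 = 113 ≤ 120
  lb-1 sheds 140 req/s to app-a, edge-1, edge-2: 46 each (2 lost).
    app-a: 130+46 = 176 > 160
    edge-1: 63+46 = 109 > 60
    edge-2: 10+46 = 56 ≤ 60
Round 3 — app-a, cache-2, edge-1 crash.
  app-a sheds 176 req/s: no online neighbours, lost.
  cache-2 sheds 83 req/s to queue-1: 83 each.
    queue-1: 113+83 = 196 > 120
  edge-1 sheds 109 req/s to edge-2, queue-1, worker-1: 36 each (1 lost).
    edge-2: 56+36 = 92 > 60
    queue-1: 196+36 = 232 > 120
    worker-1: 70+36 = 106 ≤ 160
Round 4 — edge-2, queue-1 crash.
  edge-2 sheds 92 req/s to worker-1, worker-2: 46 each.
    worker-1: 106+46 = 152 ≤ 160
    worker-2: 30+46 = 76 ≤ 120
  queue-1 sheds 232 req/s: no online neighbours, lost.
No further crashes.

app-a, app-b, cache-2, edge-1, edge-2, lb-1, queue-1, queue-2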